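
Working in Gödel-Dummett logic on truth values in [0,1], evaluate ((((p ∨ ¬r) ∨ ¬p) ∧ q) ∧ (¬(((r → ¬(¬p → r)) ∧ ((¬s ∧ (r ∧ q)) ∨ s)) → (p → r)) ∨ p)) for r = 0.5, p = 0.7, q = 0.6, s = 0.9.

0.60

¬r: Gödel ¬ of 0.5 = 0 (operand ≠ 0)
(p ∨ ¬r) = max(0.7, 0) = 0.7
¬p: Gödel ¬ of 0.7 = 0 (operand ≠ 0)
((p ∨ ¬r) ∨ ¬p) = max(0.7, 0) = 0.7
(((p ∨ ¬r) ∨ ¬p) ∧ q) = min(0.7, 0.6) = 0.6
¬p: Gödel ¬ of 0.7 = 0 (operand ≠ 0)
(¬p → r): 0 ≤ 0.5, so result = 1
¬(¬p → r): Gödel ¬ of 1 = 0 (operand ≠ 0)
(r → ¬(¬p → r)): 0.5 > 0, so result = 0
¬s: Gödel ¬ of 0.9 = 0 (operand ≠ 0)
(r ∧ q) = min(0.5, 0.6) = 0.5
(¬s ∧ (r ∧ q)) = min(0, 0.5) = 0
((¬s ∧ (r ∧ q)) ∨ s) = max(0, 0.9) = 0.9
((r → ¬(¬p → r)) ∧ ((¬s ∧ (r ∧ q)) ∨ s)) = min(0, 0.9) = 0
(p → r): 0.7 > 0.5, so result = 0.5
(((r → ¬(¬p → r)) ∧ ((¬s ∧ (r ∧ q)) ∨ s)) → (p → r)): 0 ≤ 0.5, so result = 1
¬(((r → ¬(¬p → r)) ∧ ((¬s ∧ (r ∧ q)) ∨ s)) → (p → r)): Gödel ¬ of 1 = 0 (operand ≠ 0)
(¬(((r → ¬(¬p → r)) ∧ ((¬s ∧ (r ∧ q)) ∨ s)) → (p → r)) ∨ p) = max(0, 0.7) = 0.7
((((p ∨ ¬r) ∨ ¬p) ∧ q) ∧ (¬(((r → ¬(¬p → r)) ∧ ((¬s ∧ (r ∧ q)) ∨ s)) → (p → r)) ∨ p)) = min(0.6, 0.7) = 0.6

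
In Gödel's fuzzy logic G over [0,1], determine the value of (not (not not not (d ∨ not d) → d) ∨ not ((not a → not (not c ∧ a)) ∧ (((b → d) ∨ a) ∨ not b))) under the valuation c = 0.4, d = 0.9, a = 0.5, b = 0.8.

0.00

not d: Gödel ¬ of 0.9 = 0 (operand ≠ 0)
(d ∨ not d) = max(0.9, 0) = 0.9
not (d ∨ not d): Gödel ¬ of 0.9 = 0 (operand ≠ 0)
not not (d ∨ not d): Gödel ¬ of 0 = 1 (operand is 0)
not not not (d ∨ not d): Gödel ¬ of 1 = 0 (operand ≠ 0)
(not not not (d ∨ not d) → d): 0 ≤ 0.9, so result = 1
not (not not not (d ∨ not d) → d): Gödel ¬ of 1 = 0 (operand ≠ 0)
not a: Gödel ¬ of 0.5 = 0 (operand ≠ 0)
not c: Gödel ¬ of 0.4 = 0 (operand ≠ 0)
(not c ∧ a) = min(0, 0.5) = 0
not (not c ∧ a): Gödel ¬ of 0 = 1 (operand is 0)
(not a → not (not c ∧ a)): 0 ≤ 1, so result = 1
(b → d): 0.8 ≤ 0.9, so result = 1
((b → d) ∨ a) = max(1, 0.5) = 1
not b: Gödel ¬ of 0.8 = 0 (operand ≠ 0)
(((b → d) ∨ a) ∨ not b) = max(1, 0) = 1
((not a → not (not c ∧ a)) ∧ (((b → d) ∨ a) ∨ not b)) = min(1, 1) = 1
not ((not a → not (not c ∧ a)) ∧ (((b → d) ∨ a) ∨ not b)): Gödel ¬ of 1 = 0 (operand ≠ 0)
(not (not not not (d ∨ not d) → d) ∨ not ((not a → not (not c ∧ a)) ∧ (((b → d) ∨ a) ∨ not b))) = max(0, 0) = 0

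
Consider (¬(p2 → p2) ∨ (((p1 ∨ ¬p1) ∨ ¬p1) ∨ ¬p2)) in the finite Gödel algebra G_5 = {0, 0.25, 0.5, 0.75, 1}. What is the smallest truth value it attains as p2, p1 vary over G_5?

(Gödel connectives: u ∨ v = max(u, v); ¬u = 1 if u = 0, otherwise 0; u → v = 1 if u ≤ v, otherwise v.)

0.25

The minimum is attained at p2 = 0.25, p1 = 0.25:
  (p2 → p2): 0.25 ≤ 0.25, so result = 1
  ¬(p2 → p2): Gödel ¬ of 1 = 0 (operand ≠ 0)
  ¬p1: Gödel ¬ of 0.25 = 0 (operand ≠ 0)
  (p1 ∨ ¬p1) = max(0.25, 0) = 0.25
  ¬p1: Gödel ¬ of 0.25 = 0 (operand ≠ 0)
  ((p1 ∨ ¬p1) ∨ ¬p1) = max(0.25, 0) = 0.25
  ¬p2: Gödel ¬ of 0.25 = 0 (operand ≠ 0)
  (((p1 ∨ ¬p1) ∨ ¬p1) ∨ ¬p2) = max(0.25, 0) = 0.25
  (¬(p2 → p2) ∨ (((p1 ∨ ¬p1) ∨ ¬p1) ∨ ¬p2)) = max(0, 0.25) = 0.25
Checking all 25 assignments confirms none give a value below 0.25.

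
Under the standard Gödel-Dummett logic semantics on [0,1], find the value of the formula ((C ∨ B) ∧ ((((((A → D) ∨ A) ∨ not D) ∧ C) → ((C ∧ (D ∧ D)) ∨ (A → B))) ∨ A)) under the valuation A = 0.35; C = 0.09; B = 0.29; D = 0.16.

0.29

(C ∨ B) = max(0.09, 0.29) = 0.29
(A → D): 0.35 > 0.16, so result = 0.16
((A → D) ∨ A) = max(0.16, 0.35) = 0.35
not D: Gödel ¬ of 0.16 = 0 (operand ≠ 0)
(((A → D) ∨ A) ∨ not D) = max(0.35, 0) = 0.35
((((A → D) ∨ A) ∨ not D) ∧ C) = min(0.35, 0.09) = 0.09
(D ∧ D) = min(0.16, 0.16) = 0.16
(C ∧ (D ∧ D)) = min(0.09, 0.16) = 0.09
(A → B): 0.35 > 0.29, so result = 0.29
((C ∧ (D ∧ D)) ∨ (A → B)) = max(0.09, 0.29) = 0.29
(((((A → D) ∨ A) ∨ not D) ∧ C) → ((C ∧ (D ∧ D)) ∨ (A → B))): 0.09 ≤ 0.29, so result = 1
((((((A → D) ∨ A) ∨ not D) ∧ C) → ((C ∧ (D ∧ D)) ∨ (A → B))) ∨ A) = max(1, 0.35) = 1
((C ∨ B) ∧ ((((((A → D) ∨ A) ∨ not D) ∧ C) → ((C ∧ (D ∧ D)) ∨ (A → B))) ∨ A)) = min(0.29, 1) = 0.29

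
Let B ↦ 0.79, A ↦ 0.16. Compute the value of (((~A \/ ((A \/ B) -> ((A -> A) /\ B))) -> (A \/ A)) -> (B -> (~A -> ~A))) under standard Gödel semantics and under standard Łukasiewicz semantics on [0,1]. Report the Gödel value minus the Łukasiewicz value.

Gödel evaluation:
  ~A: Gödel ¬ of 0.16 = 0 (operand ≠ 0)
  (A \/ B) = max(0.16, 0.79) = 0.79
  (A -> A): 0.16 ≤ 0.16, so result = 1
  ((A -> A) /\ B) = min(1, 0.79) = 0.79
  ((A \/ B) -> ((A -> A) /\ B)): 0.79 ≤ 0.79, so result = 1
  (~A \/ ((A \/ B) -> ((A -> A) /\ B))) = max(0, 1) = 1
  (A \/ A) = max(0.16, 0.16) = 0.16
  ((~A \/ ((A \/ B) -> ((A -> A) /\ B))) -> (A \/ A)): 1 > 0.16, so result = 0.16
  ~A: Gödel ¬ of 0.16 = 0 (operand ≠ 0)
  ~A: Gödel ¬ of 0.16 = 0 (operand ≠ 0)
  (~A -> ~A): 0 ≤ 0, so result = 1
  (B -> (~A -> ~A)): 0.79 ≤ 1, so result = 1
  (((~A \/ ((A \/ B) -> ((A -> A) /\ B))) -> (A \/ A)) -> (B -> (~A -> ~A))): 0.16 ≤ 1, so result = 1
  Gödel value = 1
Łukasiewicz evaluation:
  ~A: Łukasiewicz ¬ gives 1 − 0.16 = 0.84
  (A \/ B) = max(0.16, 0.79) = 0.79
  (A -> A): min(1, 1 − 0.16 + 0.16) = 1
  ((A -> A) /\ B) = min(1, 0.79) = 0.79
  ((A \/ B) -> ((A -> A) /\ B)): min(1, 1 − 0.79 + 0.79) = 1
  (~A \/ ((A \/ B) -> ((A -> A) /\ B))) = max(0.84, 1) = 1
  (A \/ A) = max(0.16, 0.16) = 0.16
  ((~A \/ ((A \/ B) -> ((A -> A) /\ B))) -> (A \/ A)): min(1, 1 − 1 + 0.16) = 0.16
  ~A: Łukasiewicz ¬ gives 1 − 0.16 = 0.84
  ~A: Łukasiewicz ¬ gives 1 − 0.16 = 0.84
  (~A -> ~A): min(1, 1 − 0.84 + 0.84) = 1
  (B -> (~A -> ~A)): min(1, 1 − 0.79 + 1) = 1
  (((~A \/ ((A \/ B) -> ((A -> A) /\ B))) -> (A \/ A)) -> (B -> (~A -> ~A))): min(1, 1 − 0.16 + 1) = 1
  Łukasiewicz value = 1
Difference: 1 − 1 = 0.00

0.00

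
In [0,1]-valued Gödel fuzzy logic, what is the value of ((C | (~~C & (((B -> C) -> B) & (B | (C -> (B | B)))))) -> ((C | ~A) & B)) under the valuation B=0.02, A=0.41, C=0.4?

~C: Gödel ¬ of 0.4 = 0 (operand ≠ 0)
~~C: Gödel ¬ of 0 = 1 (operand is 0)
(B -> C): 0.02 ≤ 0.4, so result = 1
((B -> C) -> B): 1 > 0.02, so result = 0.02
(B | B) = max(0.02, 0.02) = 0.02
(C -> (B | B)): 0.4 > 0.02, so result = 0.02
(B | (C -> (B | B))) = max(0.02, 0.02) = 0.02
(((B -> C) -> B) & (B | (C -> (B | B)))) = min(0.02, 0.02) = 0.02
(~~C & (((B -> C) -> B) & (B | (C -> (B | B))))) = min(1, 0.02) = 0.02
(C | (~~C & (((B -> C) -> B) & (B | (C -> (B | B)))))) = max(0.4, 0.02) = 0.4
~A: Gödel ¬ of 0.41 = 0 (operand ≠ 0)
(C | ~A) = max(0.4, 0) = 0.4
((C | ~A) & B) = min(0.4, 0.02) = 0.02
((C | (~~C & (((B -> C) -> B) & (B | (C -> (B | B)))))) -> ((C | ~A) & B)): 0.4 > 0.02, so result = 0.02

0.02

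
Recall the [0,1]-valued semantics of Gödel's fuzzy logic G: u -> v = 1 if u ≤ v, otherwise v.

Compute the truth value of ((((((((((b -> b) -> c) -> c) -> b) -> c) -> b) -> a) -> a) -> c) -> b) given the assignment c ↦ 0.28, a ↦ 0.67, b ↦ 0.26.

0.26

(b -> b): 0.26 ≤ 0.26, so result = 1
((b -> b) -> c): 1 > 0.28, so result = 0.28
(((b -> b) -> c) -> c): 0.28 ≤ 0.28, so result = 1
((((b -> b) -> c) -> c) -> b): 1 > 0.26, so result = 0.26
(((((b -> b) -> c) -> c) -> b) -> c): 0.26 ≤ 0.28, so result = 1
((((((b -> b) -> c) -> c) -> b) -> c) -> b): 1 > 0.26, so result = 0.26
(((((((b -> b) -> c) -> c) -> b) -> c) -> b) -> a): 0.26 ≤ 0.67, so result = 1
((((((((b -> b) -> c) -> c) -> b) -> c) -> b) -> a) -> a): 1 > 0.67, so result = 0.67
(((((((((b -> b) -> c) -> c) -> b) -> c) -> b) -> a) -> a) -> c): 0.67 > 0.28, so result = 0.28
((((((((((b -> b) -> c) -> c) -> b) -> c) -> b) -> a) -> a) -> c) -> b): 0.28 > 0.26, so result = 0.26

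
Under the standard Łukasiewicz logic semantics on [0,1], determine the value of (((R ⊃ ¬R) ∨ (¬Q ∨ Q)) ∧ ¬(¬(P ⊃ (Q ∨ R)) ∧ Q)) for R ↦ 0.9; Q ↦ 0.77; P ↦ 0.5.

¬R: Łukasiewicz ¬ gives 1 − 0.9 = 0.1
(R ⊃ ¬R): min(1, 1 − 0.9 + 0.1) = 0.2
¬Q: Łukasiewicz ¬ gives 1 − 0.77 = 0.23
(¬Q ∨ Q) = max(0.23, 0.77) = 0.77
((R ⊃ ¬R) ∨ (¬Q ∨ Q)) = max(0.2, 0.77) = 0.77
(Q ∨ R) = max(0.77, 0.9) = 0.9
(P ⊃ (Q ∨ R)): min(1, 1 − 0.5 + 0.9) = 1
¬(P ⊃ (Q ∨ R)): Łukasiewicz ¬ gives 1 − 1 = 0
(¬(P ⊃ (Q ∨ R)) ∧ Q) = min(0, 0.77) = 0
¬(¬(P ⊃ (Q ∨ R)) ∧ Q): Łukasiewicz ¬ gives 1 − 0 = 1
(((R ⊃ ¬R) ∨ (¬Q ∨ Q)) ∧ ¬(¬(P ⊃ (Q ∨ R)) ∧ Q)) = min(0.77, 1) = 0.77

0.77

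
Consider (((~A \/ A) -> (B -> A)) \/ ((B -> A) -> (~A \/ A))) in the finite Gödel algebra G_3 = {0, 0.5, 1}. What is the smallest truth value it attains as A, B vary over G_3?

Every assignment gives 1. For instance at A = 0, B = 0:
  ~A: Gödel ¬ of 0 = 1 (operand is 0)
  (~A \/ A) = max(1, 0) = 1
  (B -> A): 0 ≤ 0, so result = 1
  ((~A \/ A) -> (B -> A)): 1 ≤ 1, so result = 1
  (B -> A): 0 ≤ 0, so result = 1
  ~A: Gödel ¬ of 0 = 1 (operand is 0)
  (~A \/ A) = max(1, 0) = 1
  ((B -> A) -> (~A \/ A)): 1 ≤ 1, so result = 1
  (((~A \/ A) -> (B -> A)) \/ ((B -> A) -> (~A \/ A))) = max(1, 1) = 1
All 9 assignments give value 1 — the formula is a G_3-tautology.

1.00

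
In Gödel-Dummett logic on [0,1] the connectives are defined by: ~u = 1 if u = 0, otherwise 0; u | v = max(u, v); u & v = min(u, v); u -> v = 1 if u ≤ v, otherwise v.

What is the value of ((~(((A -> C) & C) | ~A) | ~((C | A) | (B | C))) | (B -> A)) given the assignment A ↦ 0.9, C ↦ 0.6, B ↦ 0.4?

(A -> C): 0.9 > 0.6, so result = 0.6
((A -> C) & C) = min(0.6, 0.6) = 0.6
~A: Gödel ¬ of 0.9 = 0 (operand ≠ 0)
(((A -> C) & C) | ~A) = max(0.6, 0) = 0.6
~(((A -> C) & C) | ~A): Gödel ¬ of 0.6 = 0 (operand ≠ 0)
(C | A) = max(0.6, 0.9) = 0.9
(B | C) = max(0.4, 0.6) = 0.6
((C | A) | (B | C)) = max(0.9, 0.6) = 0.9
~((C | A) | (B | C)): Gödel ¬ of 0.9 = 0 (operand ≠ 0)
(~(((A -> C) & C) | ~A) | ~((C | A) | (B | C))) = max(0, 0) = 0
(B -> A): 0.4 ≤ 0.9, so result = 1
((~(((A -> C) & C) | ~A) | ~((C | A) | (B | C))) | (B -> A)) = max(0, 1) = 1

1.00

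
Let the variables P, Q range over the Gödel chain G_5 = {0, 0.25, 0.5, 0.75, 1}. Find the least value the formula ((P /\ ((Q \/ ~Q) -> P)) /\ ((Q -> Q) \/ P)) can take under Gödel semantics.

The minimum is attained at P = 0, Q = 0:
  ~Q: Gödel ¬ of 0 = 1 (operand is 0)
  (Q \/ ~Q) = max(0, 1) = 1
  ((Q \/ ~Q) -> P): 1 > 0, so result = 0
  (P /\ ((Q \/ ~Q) -> P)) = min(0, 0) = 0
  (Q -> Q): 0 ≤ 0, so result = 1
  ((Q -> Q) \/ P) = max(1, 0) = 1
  ((P /\ ((Q \/ ~Q) -> P)) /\ ((Q -> Q) \/ P)) = min(0, 1) = 0
Checking all 25 assignments confirms none give a value below 0.00.

0.00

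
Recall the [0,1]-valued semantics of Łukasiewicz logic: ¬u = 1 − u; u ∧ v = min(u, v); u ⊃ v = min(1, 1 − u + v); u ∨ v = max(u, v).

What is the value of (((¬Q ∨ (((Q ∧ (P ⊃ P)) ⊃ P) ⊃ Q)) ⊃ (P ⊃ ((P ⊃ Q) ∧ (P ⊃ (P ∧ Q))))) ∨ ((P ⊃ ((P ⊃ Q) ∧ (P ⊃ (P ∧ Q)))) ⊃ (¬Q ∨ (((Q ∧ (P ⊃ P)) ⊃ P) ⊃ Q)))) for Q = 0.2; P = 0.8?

¬Q: Łukasiewicz ¬ gives 1 − 0.2 = 0.8
(P ⊃ P): min(1, 1 − 0.8 + 0.8) = 1
(Q ∧ (P ⊃ P)) = min(0.2, 1) = 0.2
((Q ∧ (P ⊃ P)) ⊃ P): min(1, 1 − 0.2 + 0.8) = 1
(((Q ∧ (P ⊃ P)) ⊃ P) ⊃ Q): min(1, 1 − 1 + 0.2) = 0.2
(¬Q ∨ (((Q ∧ (P ⊃ P)) ⊃ P) ⊃ Q)) = max(0.8, 0.2) = 0.8
(P ⊃ Q): min(1, 1 − 0.8 + 0.2) = 0.4
(P ∧ Q) = min(0.8, 0.2) = 0.2
(P ⊃ (P ∧ Q)): min(1, 1 − 0.8 + 0.2) = 0.4
((P ⊃ Q) ∧ (P ⊃ (P ∧ Q))) = min(0.4, 0.4) = 0.4
(P ⊃ ((P ⊃ Q) ∧ (P ⊃ (P ∧ Q)))): min(1, 1 − 0.8 + 0.4) = 0.6
((¬Q ∨ (((Q ∧ (P ⊃ P)) ⊃ P) ⊃ Q)) ⊃ (P ⊃ ((P ⊃ Q) ∧ (P ⊃ (P ∧ Q))))): min(1, 1 − 0.8 + 0.6) = 0.8
(P ⊃ Q): min(1, 1 − 0.8 + 0.2) = 0.4
(P ∧ Q) = min(0.8, 0.2) = 0.2
(P ⊃ (P ∧ Q)): min(1, 1 − 0.8 + 0.2) = 0.4
((P ⊃ Q) ∧ (P ⊃ (P ∧ Q))) = min(0.4, 0.4) = 0.4
(P ⊃ ((P ⊃ Q) ∧ (P ⊃ (P ∧ Q)))): min(1, 1 − 0.8 + 0.4) = 0.6
¬Q: Łukasiewicz ¬ gives 1 − 0.2 = 0.8
(P ⊃ P): min(1, 1 − 0.8 + 0.8) = 1
(Q ∧ (P ⊃ P)) = min(0.2, 1) = 0.2
((Q ∧ (P ⊃ P)) ⊃ P): min(1, 1 − 0.2 + 0.8) = 1
(((Q ∧ (P ⊃ P)) ⊃ P) ⊃ Q): min(1, 1 − 1 + 0.2) = 0.2
(¬Q ∨ (((Q ∧ (P ⊃ P)) ⊃ P) ⊃ Q)) = max(0.8, 0.2) = 0.8
((P ⊃ ((P ⊃ Q) ∧ (P ⊃ (P ∧ Q)))) ⊃ (¬Q ∨ (((Q ∧ (P ⊃ P)) ⊃ P) ⊃ Q))): min(1, 1 − 0.6 + 0.8) = 1
(((¬Q ∨ (((Q ∧ (P ⊃ P)) ⊃ P) ⊃ Q)) ⊃ (P ⊃ ((P ⊃ Q) ∧ (P ⊃ (P ∧ Q))))) ∨ ((P ⊃ ((P ⊃ Q) ∧ (P ⊃ (P ∧ Q)))) ⊃ (¬Q ∨ (((Q ∧ (P ⊃ P)) ⊃ P) ⊃ Q)))) = max(0.8, 1) = 1

1.00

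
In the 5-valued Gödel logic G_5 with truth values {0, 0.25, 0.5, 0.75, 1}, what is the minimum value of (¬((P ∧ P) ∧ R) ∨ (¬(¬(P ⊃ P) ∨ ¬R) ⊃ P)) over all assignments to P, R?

0.25

The minimum is attained at P = 0.25, R = 0.25:
  (P ∧ P) = min(0.25, 0.25) = 0.25
  ((P ∧ P) ∧ R) = min(0.25, 0.25) = 0.25
  ¬((P ∧ P) ∧ R): Gödel ¬ of 0.25 = 0 (operand ≠ 0)
  (P ⊃ P): 0.25 ≤ 0.25, so result = 1
  ¬(P ⊃ P): Gödel ¬ of 1 = 0 (operand ≠ 0)
  ¬R: Gödel ¬ of 0.25 = 0 (operand ≠ 0)
  (¬(P ⊃ P) ∨ ¬R) = max(0, 0) = 0
  ¬(¬(P ⊃ P) ∨ ¬R): Gödel ¬ of 0 = 1 (operand is 0)
  (¬(¬(P ⊃ P) ∨ ¬R) ⊃ P): 1 > 0.25, so result = 0.25
  (¬((P ∧ P) ∧ R) ∨ (¬(¬(P ⊃ P) ∨ ¬R) ⊃ P)) = max(0, 0.25) = 0.25
Checking all 25 assignments confirms none give a value below 0.25.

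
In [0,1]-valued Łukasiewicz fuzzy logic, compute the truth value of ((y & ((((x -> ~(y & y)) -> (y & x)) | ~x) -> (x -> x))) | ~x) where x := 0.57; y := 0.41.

0.43

(y & y) = min(0.41, 0.41) = 0.41
~(y & y): Łukasiewicz ¬ gives 1 − 0.41 = 0.59
(x -> ~(y & y)): min(1, 1 − 0.57 + 0.59) = 1
(y & x) = min(0.41, 0.57) = 0.41
((x -> ~(y & y)) -> (y & x)): min(1, 1 − 1 + 0.41) = 0.41
~x: Łukasiewicz ¬ gives 1 − 0.57 = 0.43
(((x -> ~(y & y)) -> (y & x)) | ~x) = max(0.41, 0.43) = 0.43
(x -> x): min(1, 1 − 0.57 + 0.57) = 1
((((x -> ~(y & y)) -> (y & x)) | ~x) -> (x -> x)): min(1, 1 − 0.43 + 1) = 1
(y & ((((x -> ~(y & y)) -> (y & x)) | ~x) -> (x -> x))) = min(0.41, 1) = 0.41
~x: Łukasiewicz ¬ gives 1 − 0.57 = 0.43
((y & ((((x -> ~(y & y)) -> (y & x)) | ~x) -> (x -> x))) | ~x) = max(0.41, 0.43) = 0.43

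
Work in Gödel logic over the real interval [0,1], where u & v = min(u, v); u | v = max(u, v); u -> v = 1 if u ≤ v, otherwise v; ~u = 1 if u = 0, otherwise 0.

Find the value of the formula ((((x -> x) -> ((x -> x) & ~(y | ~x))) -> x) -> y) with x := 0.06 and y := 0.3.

0.30

(x -> x): 0.06 ≤ 0.06, so result = 1
(x -> x): 0.06 ≤ 0.06, so result = 1
~x: Gödel ¬ of 0.06 = 0 (operand ≠ 0)
(y | ~x) = max(0.3, 0) = 0.3
~(y | ~x): Gödel ¬ of 0.3 = 0 (operand ≠ 0)
((x -> x) & ~(y | ~x)) = min(1, 0) = 0
((x -> x) -> ((x -> x) & ~(y | ~x))): 1 > 0, so result = 0
(((x -> x) -> ((x -> x) & ~(y | ~x))) -> x): 0 ≤ 0.06, so result = 1
((((x -> x) -> ((x -> x) & ~(y | ~x))) -> x) -> y): 1 > 0.3, so result = 0.3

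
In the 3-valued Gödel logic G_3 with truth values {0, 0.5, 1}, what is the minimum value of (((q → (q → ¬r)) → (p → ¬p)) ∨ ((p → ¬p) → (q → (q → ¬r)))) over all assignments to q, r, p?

1.00

Every assignment gives 1. For instance at q = 0, r = 0, p = 0:
  ¬r: Gödel ¬ of 0 = 1 (operand is 0)
  (q → ¬r): 0 ≤ 1, so result = 1
  (q → (q → ¬r)): 0 ≤ 1, so result = 1
  ¬p: Gödel ¬ of 0 = 1 (operand is 0)
  (p → ¬p): 0 ≤ 1, so result = 1
  ((q → (q → ¬r)) → (p → ¬p)): 1 ≤ 1, so result = 1
  ¬p: Gödel ¬ of 0 = 1 (operand is 0)
  (p → ¬p): 0 ≤ 1, so result = 1
  ¬r: Gödel ¬ of 0 = 1 (operand is 0)
  (q → ¬r): 0 ≤ 1, so result = 1
  (q → (q → ¬r)): 0 ≤ 1, so result = 1
  ((p → ¬p) → (q → (q → ¬r))): 1 ≤ 1, so result = 1
  (((q → (q → ¬r)) → (p → ¬p)) ∨ ((p → ¬p) → (q → (q → ¬r)))) = max(1, 1) = 1
All 27 assignments give value 1 — the formula is a G_3-tautology.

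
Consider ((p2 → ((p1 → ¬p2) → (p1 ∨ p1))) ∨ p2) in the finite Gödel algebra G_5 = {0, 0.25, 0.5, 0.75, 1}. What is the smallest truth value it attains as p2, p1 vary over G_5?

The minimum is attained at p2 = 0.25, p1 = 0:
  ¬p2: Gödel ¬ of 0.25 = 0 (operand ≠ 0)
  (p1 → ¬p2): 0 ≤ 0, so result = 1
  (p1 ∨ p1) = max(0, 0) = 0
  ((p1 → ¬p2) → (p1 ∨ p1)): 1 > 0, so result = 0
  (p2 → ((p1 → ¬p2) → (p1 ∨ p1))): 0.25 > 0, so result = 0
  ((p2 → ((p1 → ¬p2) → (p1 ∨ p1))) ∨ p2) = max(0, 0.25) = 0.25
Checking all 25 assignments confirms none give a value below 0.25.

0.25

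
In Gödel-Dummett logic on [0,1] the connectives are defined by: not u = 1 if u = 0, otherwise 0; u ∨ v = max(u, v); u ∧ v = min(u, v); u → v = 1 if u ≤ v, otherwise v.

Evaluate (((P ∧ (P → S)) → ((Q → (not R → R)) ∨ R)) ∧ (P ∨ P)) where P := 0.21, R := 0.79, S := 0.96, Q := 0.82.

(P → S): 0.21 ≤ 0.96, so result = 1
(P ∧ (P → S)) = min(0.21, 1) = 0.21
not R: Gödel ¬ of 0.79 = 0 (operand ≠ 0)
(not R → R): 0 ≤ 0.79, so result = 1
(Q → (not R → R)): 0.82 ≤ 1, so result = 1
((Q → (not R → R)) ∨ R) = max(1, 0.79) = 1
((P ∧ (P → S)) → ((Q → (not R → R)) ∨ R)): 0.21 ≤ 1, so result = 1
(P ∨ P) = max(0.21, 0.21) = 0.21
(((P ∧ (P → S)) → ((Q → (not R → R)) ∨ R)) ∧ (P ∨ P)) = min(1, 0.21) = 0.21

0.21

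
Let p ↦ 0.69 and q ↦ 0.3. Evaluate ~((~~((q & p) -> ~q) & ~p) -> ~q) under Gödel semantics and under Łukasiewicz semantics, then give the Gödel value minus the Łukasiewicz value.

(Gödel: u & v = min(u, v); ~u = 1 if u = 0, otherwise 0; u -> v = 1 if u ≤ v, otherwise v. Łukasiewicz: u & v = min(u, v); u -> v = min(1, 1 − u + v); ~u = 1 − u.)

0.00

Gödel evaluation:
  (q & p) = min(0.3, 0.69) = 0.3
  ~q: Gödel ¬ of 0.3 = 0 (operand ≠ 0)
  ((q & p) -> ~q): 0.3 > 0, so result = 0
  ~((q & p) -> ~q): Gödel ¬ of 0 = 1 (operand is 0)
  ~~((q & p) -> ~q): Gödel ¬ of 1 = 0 (operand ≠ 0)
  ~p: Gödel ¬ of 0.69 = 0 (operand ≠ 0)
  (~~((q & p) -> ~q) & ~p) = min(0, 0) = 0
  ~q: Gödel ¬ of 0.3 = 0 (operand ≠ 0)
  ((~~((q & p) -> ~q) & ~p) -> ~q): 0 ≤ 0, so result = 1
  ~((~~((q & p) -> ~q) & ~p) -> ~q): Gödel ¬ of 1 = 0 (operand ≠ 0)
  Gödel value = 0
Łukasiewicz evaluation:
  (q & p) = min(0.3, 0.69) = 0.3
  ~q: Łukasiewicz ¬ gives 1 − 0.3 = 0.7
  ((q & p) -> ~q): min(1, 1 − 0.3 + 0.7) = 1
  ~((q & p) -> ~q): Łukasiewicz ¬ gives 1 − 1 = 0
  ~~((q & p) -> ~q): Łukasiewicz ¬ gives 1 − 0 = 1
  ~p: Łukasiewicz ¬ gives 1 − 0.69 = 0.31
  (~~((q & p) -> ~q) & ~p) = min(1, 0.31) = 0.31
  ~q: Łukasiewicz ¬ gives 1 − 0.3 = 0.7
  ((~~((q & p) -> ~q) & ~p) -> ~q): min(1, 1 − 0.31 + 0.7) = 1
  ~((~~((q & p) -> ~q) & ~p) -> ~q): Łukasiewicz ¬ gives 1 − 1 = 0
  Łukasiewicz value = 0
Difference: 0 − 0 = 0.00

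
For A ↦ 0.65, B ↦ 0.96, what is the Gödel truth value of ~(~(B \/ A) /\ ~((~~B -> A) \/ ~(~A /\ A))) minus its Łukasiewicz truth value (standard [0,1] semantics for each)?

0.04

Gödel evaluation:
  (B \/ A) = max(0.96, 0.65) = 0.96
  ~(B \/ A): Gödel ¬ of 0.96 = 0 (operand ≠ 0)
  ~B: Gödel ¬ of 0.96 = 0 (operand ≠ 0)
  ~~B: Gödel ¬ of 0 = 1 (operand is 0)
  (~~B -> A): 1 > 0.65, so result = 0.65
  ~A: Gödel ¬ of 0.65 = 0 (operand ≠ 0)
  (~A /\ A) = min(0, 0.65) = 0
  ~(~A /\ A): Gödel ¬ of 0 = 1 (operand is 0)
  ((~~B -> A) \/ ~(~A /\ A)) = max(0.65, 1) = 1
  ~((~~B -> A) \/ ~(~A /\ A)): Gödel ¬ of 1 = 0 (operand ≠ 0)
  (~(B \/ A) /\ ~((~~B -> A) \/ ~(~A /\ A))) = min(0, 0) = 0
  ~(~(B \/ A) /\ ~((~~B -> A) \/ ~(~A /\ A))): Gödel ¬ of 0 = 1 (operand is 0)
  Gödel value = 1
Łukasiewicz evaluation:
  (B \/ A) = max(0.96, 0.65) = 0.96
  ~(B \/ A): Łukasiewicz ¬ gives 1 − 0.96 = 0.04
  ~B: Łukasiewicz ¬ gives 1 − 0.96 = 0.04
  ~~B: Łukasiewicz ¬ gives 1 − 0.04 = 0.96
  (~~B -> A): min(1, 1 − 0.96 + 0.65) = 0.69
  ~A: Łukasiewicz ¬ gives 1 − 0.65 = 0.35
  (~A /\ A) = min(0.35, 0.65) = 0.35
  ~(~A /\ A): Łukasiewicz ¬ gives 1 − 0.35 = 0.65
  ((~~B -> A) \/ ~(~A /\ A)) = max(0.69, 0.65) = 0.69
  ~((~~B -> A) \/ ~(~A /\ A)): Łukasiewicz ¬ gives 1 − 0.69 = 0.31
  (~(B \/ A) /\ ~((~~B -> A) \/ ~(~A /\ A))) = min(0.04, 0.31) = 0.04
  ~(~(B \/ A) /\ ~((~~B -> A) \/ ~(~A /\ A))): Łukasiewicz ¬ gives 1 − 0.04 = 0.96
  Łukasiewicz value = 0.96
Difference: 1 − 0.96 = 0.04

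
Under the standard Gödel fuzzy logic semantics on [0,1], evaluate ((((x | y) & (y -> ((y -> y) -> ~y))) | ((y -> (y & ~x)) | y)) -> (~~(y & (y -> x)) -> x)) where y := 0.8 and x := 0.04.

(x | y) = max(0.04, 0.8) = 0.8
(y -> y): 0.8 ≤ 0.8, so result = 1
~y: Gödel ¬ of 0.8 = 0 (operand ≠ 0)
((y -> y) -> ~y): 1 > 0, so result = 0
(y -> ((y -> y) -> ~y)): 0.8 > 0, so result = 0
((x | y) & (y -> ((y -> y) -> ~y))) = min(0.8, 0) = 0
~x: Gödel ¬ of 0.04 = 0 (operand ≠ 0)
(y & ~x) = min(0.8, 0) = 0
(y -> (y & ~x)): 0.8 > 0, so result = 0
((y -> (y & ~x)) | y) = max(0, 0.8) = 0.8
(((x | y) & (y -> ((y -> y) -> ~y))) | ((y -> (y & ~x)) | y)) = max(0, 0.8) = 0.8
(y -> x): 0.8 > 0.04, so result = 0.04
(y & (y -> x)) = min(0.8, 0.04) = 0.04
~(y & (y -> x)): Gödel ¬ of 0.04 = 0 (operand ≠ 0)
~~(y & (y -> x)): Gödel ¬ of 0 = 1 (operand is 0)
(~~(y & (y -> x)) -> x): 1 > 0.04, so result = 0.04
((((x | y) & (y -> ((y -> y) -> ~y))) | ((y -> (y & ~x)) | y)) -> (~~(y & (y -> x)) -> x)): 0.8 > 0.04, so result = 0.04

0.04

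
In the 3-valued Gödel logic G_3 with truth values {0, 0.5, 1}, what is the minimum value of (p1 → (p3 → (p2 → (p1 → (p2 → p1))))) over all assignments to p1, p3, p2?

1.00

Every assignment gives 1. For instance at p1 = 0, p3 = 0, p2 = 0:
  (p2 → p1): 0 ≤ 0, so result = 1
  (p1 → (p2 → p1)): 0 ≤ 1, so result = 1
  (p2 → (p1 → (p2 → p1))): 0 ≤ 1, so result = 1
  (p3 → (p2 → (p1 → (p2 → p1)))): 0 ≤ 1, so result = 1
  (p1 → (p3 → (p2 → (p1 → (p2 → p1))))): 0 ≤ 1, so result = 1
All 27 assignments give value 1 — the formula is a G_3-tautology.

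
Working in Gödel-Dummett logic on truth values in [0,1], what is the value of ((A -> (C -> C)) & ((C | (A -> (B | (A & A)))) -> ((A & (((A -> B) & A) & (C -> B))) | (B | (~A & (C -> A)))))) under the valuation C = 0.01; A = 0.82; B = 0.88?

(C -> C): 0.01 ≤ 0.01, so result = 1
(A -> (C -> C)): 0.82 ≤ 1, so result = 1
(A & A) = min(0.82, 0.82) = 0.82
(B | (A & A)) = max(0.88, 0.82) = 0.88
(A -> (B | (A & A))): 0.82 ≤ 0.88, so result = 1
(C | (A -> (B | (A & A)))) = max(0.01, 1) = 1
(A -> B): 0.82 ≤ 0.88, so result = 1
((A -> B) & A) = min(1, 0.82) = 0.82
(C -> B): 0.01 ≤ 0.88, so result = 1
(((A -> B) & A) & (C -> B)) = min(0.82, 1) = 0.82
(A & (((A -> B) & A) & (C -> B))) = min(0.82, 0.82) = 0.82
~A: Gödel ¬ of 0.82 = 0 (operand ≠ 0)
(C -> A): 0.01 ≤ 0.82, so result = 1
(~A & (C -> A)) = min(0, 1) = 0
(B | (~A & (C -> A))) = max(0.88, 0) = 0.88
((A & (((A -> B) & A) & (C -> B))) | (B | (~A & (C -> A)))) = max(0.82, 0.88) = 0.88
((C | (A -> (B | (A & A)))) -> ((A & (((A -> B) & A) & (C -> B))) | (B | (~A & (C -> A))))): 1 > 0.88, so result = 0.88
((A -> (C -> C)) & ((C | (A -> (B | (A & A)))) -> ((A & (((A -> B) & A) & (C -> B))) | (B | (~A & (C -> A)))))) = min(1, 0.88) = 0.88

0.88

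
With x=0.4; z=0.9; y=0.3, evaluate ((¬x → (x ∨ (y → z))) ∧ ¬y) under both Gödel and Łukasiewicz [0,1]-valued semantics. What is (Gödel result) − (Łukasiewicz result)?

-0.70

Gödel evaluation:
  ¬x: Gödel ¬ of 0.4 = 0 (operand ≠ 0)
  (y → z): 0.3 ≤ 0.9, so result = 1
  (x ∨ (y → z)) = max(0.4, 1) = 1
  (¬x → (x ∨ (y → z))): 0 ≤ 1, so result = 1
  ¬y: Gödel ¬ of 0.3 = 0 (operand ≠ 0)
  ((¬x → (x ∨ (y → z))) ∧ ¬y) = min(1, 0) = 0
  Gödel value = 0
Łukasiewicz evaluation:
  ¬x: Łukasiewicz ¬ gives 1 − 0.4 = 0.6
  (y → z): min(1, 1 − 0.3 + 0.9) = 1
  (x ∨ (y → z)) = max(0.4, 1) = 1
  (¬x → (x ∨ (y → z))): min(1, 1 − 0.6 + 1) = 1
  ¬y: Łukasiewicz ¬ gives 1 − 0.3 = 0.7
  ((¬x → (x ∨ (y → z))) ∧ ¬y) = min(1, 0.7) = 0.7
  Łukasiewicz value = 0.7
Difference: 0 − 0.7 = -0.70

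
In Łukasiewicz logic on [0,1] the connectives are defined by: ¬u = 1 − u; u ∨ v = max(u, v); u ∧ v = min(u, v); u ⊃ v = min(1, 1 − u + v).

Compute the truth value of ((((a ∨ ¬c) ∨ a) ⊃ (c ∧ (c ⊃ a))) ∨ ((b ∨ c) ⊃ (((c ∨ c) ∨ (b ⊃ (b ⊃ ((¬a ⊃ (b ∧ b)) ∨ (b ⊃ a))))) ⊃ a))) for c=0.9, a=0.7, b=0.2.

1.00

¬c: Łukasiewicz ¬ gives 1 − 0.9 = 0.1
(a ∨ ¬c) = max(0.7, 0.1) = 0.7
((a ∨ ¬c) ∨ a) = max(0.7, 0.7) = 0.7
(c ⊃ a): min(1, 1 − 0.9 + 0.7) = 0.8
(c ∧ (c ⊃ a)) = min(0.9, 0.8) = 0.8
(((a ∨ ¬c) ∨ a) ⊃ (c ∧ (c ⊃ a))): min(1, 1 − 0.7 + 0.8) = 1
(b ∨ c) = max(0.2, 0.9) = 0.9
(c ∨ c) = max(0.9, 0.9) = 0.9
¬a: Łukasiewicz ¬ gives 1 − 0.7 = 0.3
(b ∧ b) = min(0.2, 0.2) = 0.2
(¬a ⊃ (b ∧ b)): min(1, 1 − 0.3 + 0.2) = 0.9
(b ⊃ a): min(1, 1 − 0.2 + 0.7) = 1
((¬a ⊃ (b ∧ b)) ∨ (b ⊃ a)) = max(0.9, 1) = 1
(b ⊃ ((¬a ⊃ (b ∧ b)) ∨ (b ⊃ a))): min(1, 1 − 0.2 + 1) = 1
(b ⊃ (b ⊃ ((¬a ⊃ (b ∧ b)) ∨ (b ⊃ a)))): min(1, 1 − 0.2 + 1) = 1
((c ∨ c) ∨ (b ⊃ (b ⊃ ((¬a ⊃ (b ∧ b)) ∨ (b ⊃ a))))) = max(0.9, 1) = 1
(((c ∨ c) ∨ (b ⊃ (b ⊃ ((¬a ⊃ (b ∧ b)) ∨ (b ⊃ a))))) ⊃ a): min(1, 1 − 1 + 0.7) = 0.7
((b ∨ c) ⊃ (((c ∨ c) ∨ (b ⊃ (b ⊃ ((¬a ⊃ (b ∧ b)) ∨ (b ⊃ a))))) ⊃ a)): min(1, 1 − 0.9 + 0.7) = 0.8
((((a ∨ ¬c) ∨ a) ⊃ (c ∧ (c ⊃ a))) ∨ ((b ∨ c) ⊃ (((c ∨ c) ∨ (b ⊃ (b ⊃ ((¬a ⊃ (b ∧ b)) ∨ (b ⊃ a))))) ⊃ a))) = max(1, 0.8) = 1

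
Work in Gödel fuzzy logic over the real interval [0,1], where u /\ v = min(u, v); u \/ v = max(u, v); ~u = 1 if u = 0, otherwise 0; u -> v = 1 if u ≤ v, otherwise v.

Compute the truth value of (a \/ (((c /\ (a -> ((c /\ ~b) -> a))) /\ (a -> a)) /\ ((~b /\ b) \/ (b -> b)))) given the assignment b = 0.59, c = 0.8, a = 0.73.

~b: Gödel ¬ of 0.59 = 0 (operand ≠ 0)
(c /\ ~b) = min(0.8, 0) = 0
((c /\ ~b) -> a): 0 ≤ 0.73, so result = 1
(a -> ((c /\ ~b) -> a)): 0.73 ≤ 1, so result = 1
(c /\ (a -> ((c /\ ~b) -> a))) = min(0.8, 1) = 0.8
(a -> a): 0.73 ≤ 0.73, so result = 1
((c /\ (a -> ((c /\ ~b) -> a))) /\ (a -> a)) = min(0.8, 1) = 0.8
~b: Gödel ¬ of 0.59 = 0 (operand ≠ 0)
(~b /\ b) = min(0, 0.59) = 0
(b -> b): 0.59 ≤ 0.59, so result = 1
((~b /\ b) \/ (b -> b)) = max(0, 1) = 1
(((c /\ (a -> ((c /\ ~b) -> a))) /\ (a -> a)) /\ ((~b /\ b) \/ (b -> b))) = min(0.8, 1) = 0.8
(a \/ (((c /\ (a -> ((c /\ ~b) -> a))) /\ (a -> a)) /\ ((~b /\ b) \/ (b -> b)))) = max(0.73, 0.8) = 0.8

0.80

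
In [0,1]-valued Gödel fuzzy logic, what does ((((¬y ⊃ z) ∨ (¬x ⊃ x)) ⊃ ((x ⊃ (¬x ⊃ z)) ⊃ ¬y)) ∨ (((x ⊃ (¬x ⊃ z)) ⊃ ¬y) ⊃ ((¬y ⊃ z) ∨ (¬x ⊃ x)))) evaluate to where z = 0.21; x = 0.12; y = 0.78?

1.00

¬y: Gödel ¬ of 0.78 = 0 (operand ≠ 0)
(¬y ⊃ z): 0 ≤ 0.21, so result = 1
¬x: Gödel ¬ of 0.12 = 0 (operand ≠ 0)
(¬x ⊃ x): 0 ≤ 0.12, so result = 1
((¬y ⊃ z) ∨ (¬x ⊃ x)) = max(1, 1) = 1
¬x: Gödel ¬ of 0.12 = 0 (operand ≠ 0)
(¬x ⊃ z): 0 ≤ 0.21, so result = 1
(x ⊃ (¬x ⊃ z)): 0.12 ≤ 1, so result = 1
¬y: Gödel ¬ of 0.78 = 0 (operand ≠ 0)
((x ⊃ (¬x ⊃ z)) ⊃ ¬y): 1 > 0, so result = 0
(((¬y ⊃ z) ∨ (¬x ⊃ x)) ⊃ ((x ⊃ (¬x ⊃ z)) ⊃ ¬y)): 1 > 0, so result = 0
¬x: Gödel ¬ of 0.12 = 0 (operand ≠ 0)
(¬x ⊃ z): 0 ≤ 0.21, so result = 1
(x ⊃ (¬x ⊃ z)): 0.12 ≤ 1, so result = 1
¬y: Gödel ¬ of 0.78 = 0 (operand ≠ 0)
((x ⊃ (¬x ⊃ z)) ⊃ ¬y): 1 > 0, so result = 0
¬y: Gödel ¬ of 0.78 = 0 (operand ≠ 0)
(¬y ⊃ z): 0 ≤ 0.21, so result = 1
¬x: Gödel ¬ of 0.12 = 0 (operand ≠ 0)
(¬x ⊃ x): 0 ≤ 0.12, so result = 1
((¬y ⊃ z) ∨ (¬x ⊃ x)) = max(1, 1) = 1
(((x ⊃ (¬x ⊃ z)) ⊃ ¬y) ⊃ ((¬y ⊃ z) ∨ (¬x ⊃ x))): 0 ≤ 1, so result = 1
((((¬y ⊃ z) ∨ (¬x ⊃ x)) ⊃ ((x ⊃ (¬x ⊃ z)) ⊃ ¬y)) ∨ (((x ⊃ (¬x ⊃ z)) ⊃ ¬y) ⊃ ((¬y ⊃ z) ∨ (¬x ⊃ x)))) = max(0, 1) = 1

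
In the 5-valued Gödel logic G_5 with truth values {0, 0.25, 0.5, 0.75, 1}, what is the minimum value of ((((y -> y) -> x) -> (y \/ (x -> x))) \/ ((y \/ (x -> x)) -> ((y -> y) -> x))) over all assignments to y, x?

Every assignment gives 1. For instance at y = 0, x = 0:
  (y -> y): 0 ≤ 0, so result = 1
  ((y -> y) -> x): 1 > 0, so result = 0
  (x -> x): 0 ≤ 0, so result = 1
  (y \/ (x -> x)) = max(0, 1) = 1
  (((y -> y) -> x) -> (y \/ (x -> x))): 0 ≤ 1, so result = 1
  (x -> x): 0 ≤ 0, so result = 1
  (y \/ (x -> x)) = max(0, 1) = 1
  (y -> y): 0 ≤ 0, so result = 1
  ((y -> y) -> x): 1 > 0, so result = 0
  ((y \/ (x -> x)) -> ((y -> y) -> x)): 1 > 0, so result = 0
  ((((y -> y) -> x) -> (y \/ (x -> x))) \/ ((y \/ (x -> x)) -> ((y -> y) -> x))) = max(1, 0) = 1
All 25 assignments give value 1 — the formula is a G_5-tautology.

1.00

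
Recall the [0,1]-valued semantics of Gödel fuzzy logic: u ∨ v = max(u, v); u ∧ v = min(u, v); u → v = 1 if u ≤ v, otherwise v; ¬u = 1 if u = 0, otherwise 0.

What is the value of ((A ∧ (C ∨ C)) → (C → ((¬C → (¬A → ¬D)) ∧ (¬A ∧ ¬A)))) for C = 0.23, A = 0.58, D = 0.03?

0.00

(C ∨ C) = max(0.23, 0.23) = 0.23
(A ∧ (C ∨ C)) = min(0.58, 0.23) = 0.23
¬C: Gödel ¬ of 0.23 = 0 (operand ≠ 0)
¬A: Gödel ¬ of 0.58 = 0 (operand ≠ 0)
¬D: Gödel ¬ of 0.03 = 0 (operand ≠ 0)
(¬A → ¬D): 0 ≤ 0, so result = 1
(¬C → (¬A → ¬D)): 0 ≤ 1, so result = 1
¬A: Gödel ¬ of 0.58 = 0 (operand ≠ 0)
¬A: Gödel ¬ of 0.58 = 0 (operand ≠ 0)
(¬A ∧ ¬A) = min(0, 0) = 0
((¬C → (¬A → ¬D)) ∧ (¬A ∧ ¬A)) = min(1, 0) = 0
(C → ((¬C → (¬A → ¬D)) ∧ (¬A ∧ ¬A))): 0.23 > 0, so result = 0
((A ∧ (C ∨ C)) → (C → ((¬C → (¬A → ¬D)) ∧ (¬A ∧ ¬A)))): 0.23 > 0, so result = 0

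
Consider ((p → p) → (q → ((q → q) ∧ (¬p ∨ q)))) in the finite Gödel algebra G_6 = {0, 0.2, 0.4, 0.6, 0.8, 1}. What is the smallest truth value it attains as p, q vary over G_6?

Every assignment gives 1. For instance at p = 0, q = 0:
  (p → p): 0 ≤ 0, so result = 1
  (q → q): 0 ≤ 0, so result = 1
  ¬p: Gödel ¬ of 0 = 1 (operand is 0)
  (¬p ∨ q) = max(1, 0) = 1
  ((q → q) ∧ (¬p ∨ q)) = min(1, 1) = 1
  (q → ((q → q) ∧ (¬p ∨ q))): 0 ≤ 1, so result = 1
  ((p → p) → (q → ((q → q) ∧ (¬p ∨ q)))): 1 ≤ 1, so result = 1
All 36 assignments give value 1 — the formula is a G_6-tautology.

1.00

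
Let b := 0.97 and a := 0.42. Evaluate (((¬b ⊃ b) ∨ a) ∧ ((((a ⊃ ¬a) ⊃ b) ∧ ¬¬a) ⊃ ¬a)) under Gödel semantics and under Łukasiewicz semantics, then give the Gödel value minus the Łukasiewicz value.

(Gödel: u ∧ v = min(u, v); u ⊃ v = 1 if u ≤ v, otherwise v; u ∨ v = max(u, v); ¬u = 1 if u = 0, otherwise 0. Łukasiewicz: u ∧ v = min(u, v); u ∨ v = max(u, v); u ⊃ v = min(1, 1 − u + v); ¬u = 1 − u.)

-1.00

Gödel evaluation:
  ¬b: Gödel ¬ of 0.97 = 0 (operand ≠ 0)
  (¬b ⊃ b): 0 ≤ 0.97, so result = 1
  ((¬b ⊃ b) ∨ a) = max(1, 0.42) = 1
  ¬a: Gödel ¬ of 0.42 = 0 (operand ≠ 0)
  (a ⊃ ¬a): 0.42 > 0, so result = 0
  ((a ⊃ ¬a) ⊃ b): 0 ≤ 0.97, so result = 1
  ¬a: Gödel ¬ of 0.42 = 0 (operand ≠ 0)
  ¬¬a: Gödel ¬ of 0 = 1 (operand is 0)
  (((a ⊃ ¬a) ⊃ b) ∧ ¬¬a) = min(1, 1) = 1
  ¬a: Gödel ¬ of 0.42 = 0 (operand ≠ 0)
  ((((a ⊃ ¬a) ⊃ b) ∧ ¬¬a) ⊃ ¬a): 1 > 0, so result = 0
  (((¬b ⊃ b) ∨ a) ∧ ((((a ⊃ ¬a) ⊃ b) ∧ ¬¬a) ⊃ ¬a)) = min(1, 0) = 0
  Gödel value = 0
Łukasiewicz evaluation:
  ¬b: Łukasiewicz ¬ gives 1 − 0.97 = 0.03
  (¬b ⊃ b): min(1, 1 − 0.03 + 0.97) = 1
  ((¬b ⊃ b) ∨ a) = max(1, 0.42) = 1
  ¬a: Łukasiewicz ¬ gives 1 − 0.42 = 0.58
  (a ⊃ ¬a): min(1, 1 − 0.42 + 0.58) = 1
  ((a ⊃ ¬a) ⊃ b): min(1, 1 − 1 + 0.97) = 0.97
  ¬a: Łukasiewicz ¬ gives 1 − 0.42 = 0.58
  ¬¬a: Łukasiewicz ¬ gives 1 − 0.58 = 0.42
  (((a ⊃ ¬a) ⊃ b) ∧ ¬¬a) = min(0.97, 0.42) = 0.42
  ¬a: Łukasiewicz ¬ gives 1 − 0.42 = 0.58
  ((((a ⊃ ¬a) ⊃ b) ∧ ¬¬a) ⊃ ¬a): min(1, 1 − 0.42 + 0.58) = 1
  (((¬b ⊃ b) ∨ a) ∧ ((((a ⊃ ¬a) ⊃ b) ∧ ¬¬a) ⊃ ¬a)) = min(1, 1) = 1
  Łukasiewicz value = 1
Difference: 0 − 1 = -1.00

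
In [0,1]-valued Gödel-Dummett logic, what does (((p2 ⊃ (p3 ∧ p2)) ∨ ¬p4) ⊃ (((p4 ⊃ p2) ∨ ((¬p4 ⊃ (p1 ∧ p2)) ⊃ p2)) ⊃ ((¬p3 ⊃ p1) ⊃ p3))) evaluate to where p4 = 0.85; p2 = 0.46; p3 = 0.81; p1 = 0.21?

1.00

(p3 ∧ p2) = min(0.81, 0.46) = 0.46
(p2 ⊃ (p3 ∧ p2)): 0.46 ≤ 0.46, so result = 1
¬p4: Gödel ¬ of 0.85 = 0 (operand ≠ 0)
((p2 ⊃ (p3 ∧ p2)) ∨ ¬p4) = max(1, 0) = 1
(p4 ⊃ p2): 0.85 > 0.46, so result = 0.46
¬p4: Gödel ¬ of 0.85 = 0 (operand ≠ 0)
(p1 ∧ p2) = min(0.21, 0.46) = 0.21
(¬p4 ⊃ (p1 ∧ p2)): 0 ≤ 0.21, so result = 1
((¬p4 ⊃ (p1 ∧ p2)) ⊃ p2): 1 > 0.46, so result = 0.46
((p4 ⊃ p2) ∨ ((¬p4 ⊃ (p1 ∧ p2)) ⊃ p2)) = max(0.46, 0.46) = 0.46
¬p3: Gödel ¬ of 0.81 = 0 (operand ≠ 0)
(¬p3 ⊃ p1): 0 ≤ 0.21, so result = 1
((¬p3 ⊃ p1) ⊃ p3): 1 > 0.81, so result = 0.81
(((p4 ⊃ p2) ∨ ((¬p4 ⊃ (p1 ∧ p2)) ⊃ p2)) ⊃ ((¬p3 ⊃ p1) ⊃ p3)): 0.46 ≤ 0.81, so result = 1
(((p2 ⊃ (p3 ∧ p2)) ∨ ¬p4) ⊃ (((p4 ⊃ p2) ∨ ((¬p4 ⊃ (p1 ∧ p2)) ⊃ p2)) ⊃ ((¬p3 ⊃ p1) ⊃ p3))): 1 ≤ 1, so result = 1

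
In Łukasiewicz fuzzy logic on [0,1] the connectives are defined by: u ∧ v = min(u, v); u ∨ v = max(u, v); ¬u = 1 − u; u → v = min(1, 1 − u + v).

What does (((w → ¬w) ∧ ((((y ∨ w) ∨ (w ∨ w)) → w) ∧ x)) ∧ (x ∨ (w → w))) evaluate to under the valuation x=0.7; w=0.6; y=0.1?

0.70

¬w: Łukasiewicz ¬ gives 1 − 0.6 = 0.4
(w → ¬w): min(1, 1 − 0.6 + 0.4) = 0.8
(y ∨ w) = max(0.1, 0.6) = 0.6
(w ∨ w) = max(0.6, 0.6) = 0.6
((y ∨ w) ∨ (w ∨ w)) = max(0.6, 0.6) = 0.6
(((y ∨ w) ∨ (w ∨ w)) → w): min(1, 1 − 0.6 + 0.6) = 1
((((y ∨ w) ∨ (w ∨ w)) → w) ∧ x) = min(1, 0.7) = 0.7
((w → ¬w) ∧ ((((y ∨ w) ∨ (w ∨ w)) → w) ∧ x)) = min(0.8, 0.7) = 0.7
(w → w): min(1, 1 − 0.6 + 0.6) = 1
(x ∨ (w → w)) = max(0.7, 1) = 1
(((w → ¬w) ∧ ((((y ∨ w) ∨ (w ∨ w)) → w) ∧ x)) ∧ (x ∨ (w → w))) = min(0.7, 1) = 0.7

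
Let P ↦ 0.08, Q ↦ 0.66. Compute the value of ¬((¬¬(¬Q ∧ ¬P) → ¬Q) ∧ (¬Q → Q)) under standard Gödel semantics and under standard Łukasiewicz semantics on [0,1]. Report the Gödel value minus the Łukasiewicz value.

0.00

Gödel evaluation:
  ¬Q: Gödel ¬ of 0.66 = 0 (operand ≠ 0)
  ¬P: Gödel ¬ of 0.08 = 0 (operand ≠ 0)
  (¬Q ∧ ¬P) = min(0, 0) = 0
  ¬(¬Q ∧ ¬P): Gödel ¬ of 0 = 1 (operand is 0)
  ¬¬(¬Q ∧ ¬P): Gödel ¬ of 1 = 0 (operand ≠ 0)
  ¬Q: Gödel ¬ of 0.66 = 0 (operand ≠ 0)
  (¬¬(¬Q ∧ ¬P) → ¬Q): 0 ≤ 0, so result = 1
  ¬Q: Gödel ¬ of 0.66 = 0 (operand ≠ 0)
  (¬Q → Q): 0 ≤ 0.66, so result = 1
  ((¬¬(¬Q ∧ ¬P) → ¬Q) ∧ (¬Q → Q)) = min(1, 1) = 1
  ¬((¬¬(¬Q ∧ ¬P) → ¬Q) ∧ (¬Q → Q)): Gödel ¬ of 1 = 0 (operand ≠ 0)
  Gödel value = 0
Łukasiewicz evaluation:
  ¬Q: Łukasiewicz ¬ gives 1 − 0.66 = 0.34
  ¬P: Łukasiewicz ¬ gives 1 − 0.08 = 0.92
  (¬Q ∧ ¬P) = min(0.34, 0.92) = 0.34
  ¬(¬Q ∧ ¬P): Łukasiewicz ¬ gives 1 − 0.34 = 0.66
  ¬¬(¬Q ∧ ¬P): Łukasiewicz ¬ gives 1 − 0.66 = 0.34
  ¬Q: Łukasiewicz ¬ gives 1 − 0.66 = 0.34
  (¬¬(¬Q ∧ ¬P) → ¬Q): min(1, 1 − 0.34 + 0.34) = 1
  ¬Q: Łukasiewicz ¬ gives 1 − 0.66 = 0.34
  (¬Q → Q): min(1, 1 − 0.34 + 0.66) = 1
  ((¬¬(¬Q ∧ ¬P) → ¬Q) ∧ (¬Q → Q)) = min(1, 1) = 1
  ¬((¬¬(¬Q ∧ ¬P) → ¬Q) ∧ (¬Q → Q)): Łukasiewicz ¬ gives 1 − 1 = 0
  Łukasiewicz value = 0
Difference: 0 − 0 = 0.00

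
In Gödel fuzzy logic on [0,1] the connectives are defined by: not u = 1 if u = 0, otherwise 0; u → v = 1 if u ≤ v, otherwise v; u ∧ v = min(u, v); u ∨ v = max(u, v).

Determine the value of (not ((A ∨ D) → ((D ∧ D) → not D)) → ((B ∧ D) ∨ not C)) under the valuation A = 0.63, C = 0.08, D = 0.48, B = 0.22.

(A ∨ D) = max(0.63, 0.48) = 0.63
(D ∧ D) = min(0.48, 0.48) = 0.48
not D: Gödel ¬ of 0.48 = 0 (operand ≠ 0)
((D ∧ D) → not D): 0.48 > 0, so result = 0
((A ∨ D) → ((D ∧ D) → not D)): 0.63 > 0, so result = 0
not ((A ∨ D) → ((D ∧ D) → not D)): Gödel ¬ of 0 = 1 (operand is 0)
(B ∧ D) = min(0.22, 0.48) = 0.22
not C: Gödel ¬ of 0.08 = 0 (operand ≠ 0)
((B ∧ D) ∨ not C) = max(0.22, 0) = 0.22
(not ((A ∨ D) → ((D ∧ D) → not D)) → ((B ∧ D) ∨ not C)): 1 > 0.22, so result = 0.22

0.22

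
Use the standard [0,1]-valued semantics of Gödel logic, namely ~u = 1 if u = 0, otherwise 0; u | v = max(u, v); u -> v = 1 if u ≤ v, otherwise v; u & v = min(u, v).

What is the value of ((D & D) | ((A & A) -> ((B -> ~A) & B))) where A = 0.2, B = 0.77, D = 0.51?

0.51

(D & D) = min(0.51, 0.51) = 0.51
(A & A) = min(0.2, 0.2) = 0.2
~A: Gödel ¬ of 0.2 = 0 (operand ≠ 0)
(B -> ~A): 0.77 > 0, so result = 0
((B -> ~A) & B) = min(0, 0.77) = 0
((A & A) -> ((B -> ~A) & B)): 0.2 > 0, so result = 0
((D & D) | ((A & A) -> ((B -> ~A) & B))) = max(0.51, 0) = 0.51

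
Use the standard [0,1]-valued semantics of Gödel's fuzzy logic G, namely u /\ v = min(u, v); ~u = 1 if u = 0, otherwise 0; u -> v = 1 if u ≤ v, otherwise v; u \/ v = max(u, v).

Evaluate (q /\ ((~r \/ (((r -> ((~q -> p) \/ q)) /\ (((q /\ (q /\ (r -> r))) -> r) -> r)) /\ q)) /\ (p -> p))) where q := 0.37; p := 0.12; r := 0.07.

~r: Gödel ¬ of 0.07 = 0 (operand ≠ 0)
~q: Gödel ¬ of 0.37 = 0 (operand ≠ 0)
(~q -> p): 0 ≤ 0.12, so result = 1
((~q -> p) \/ q) = max(1, 0.37) = 1
(r -> ((~q -> p) \/ q)): 0.07 ≤ 1, so result = 1
(r -> r): 0.07 ≤ 0.07, so result = 1
(q /\ (r -> r)) = min(0.37, 1) = 0.37
(q /\ (q /\ (r -> r))) = min(0.37, 0.37) = 0.37
((q /\ (q /\ (r -> r))) -> r): 0.37 > 0.07, so result = 0.07
(((q /\ (q /\ (r -> r))) -> r) -> r): 0.07 ≤ 0.07, so result = 1
((r -> ((~q -> p) \/ q)) /\ (((q /\ (q /\ (r -> r))) -> r) -> r)) = min(1, 1) = 1
(((r -> ((~q -> p) \/ q)) /\ (((q /\ (q /\ (r -> r))) -> r) -> r)) /\ q) = min(1, 0.37) = 0.37
(~r \/ (((r -> ((~q -> p) \/ q)) /\ (((q /\ (q /\ (r -> r))) -> r) -> r)) /\ q)) = max(0, 0.37) = 0.37
(p -> p): 0.12 ≤ 0.12, so result = 1
((~r \/ (((r -> ((~q -> p) \/ q)) /\ (((q /\ (q /\ (r -> r))) -> r) -> r)) /\ q)) /\ (p -> p)) = min(0.37, 1) = 0.37
(q /\ ((~r \/ (((r -> ((~q -> p) \/ q)) /\ (((q /\ (q /\ (r -> r))) -> r) -> r)) /\ q)) /\ (p -> p))) = min(0.37, 0.37) = 0.37

0.37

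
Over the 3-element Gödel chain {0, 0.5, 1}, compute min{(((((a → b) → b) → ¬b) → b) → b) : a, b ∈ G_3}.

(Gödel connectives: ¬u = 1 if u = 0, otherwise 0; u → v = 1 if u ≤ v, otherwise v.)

The minimum is attained at a = 0, b = 0.5:
  (a → b): 0 ≤ 0.5, so result = 1
  ((a → b) → b): 1 > 0.5, so result = 0.5
  ¬b: Gödel ¬ of 0.5 = 0 (operand ≠ 0)
  (((a → b) → b) → ¬b): 0.5 > 0, so result = 0
  ((((a → b) → b) → ¬b) → b): 0 ≤ 0.5, so result = 1
  (((((a → b) → b) → ¬b) → b) → b): 1 > 0.5, so result = 0.5
Checking all 9 assignments confirms none give a value below 0.50.

0.50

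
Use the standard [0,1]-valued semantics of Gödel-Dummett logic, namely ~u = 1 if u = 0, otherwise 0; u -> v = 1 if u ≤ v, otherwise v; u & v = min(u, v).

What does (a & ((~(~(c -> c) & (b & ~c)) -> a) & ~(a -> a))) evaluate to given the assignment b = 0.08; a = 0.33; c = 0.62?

(c -> c): 0.62 ≤ 0.62, so result = 1
~(c -> c): Gödel ¬ of 1 = 0 (operand ≠ 0)
~c: Gödel ¬ of 0.62 = 0 (operand ≠ 0)
(b & ~c) = min(0.08, 0) = 0
(~(c -> c) & (b & ~c)) = min(0, 0) = 0
~(~(c -> c) & (b & ~c)): Gödel ¬ of 0 = 1 (operand is 0)
(~(~(c -> c) & (b & ~c)) -> a): 1 > 0.33, so result = 0.33
(a -> a): 0.33 ≤ 0.33, so result = 1
~(a -> a): Gödel ¬ of 1 = 0 (operand ≠ 0)
((~(~(c -> c) & (b & ~c)) -> a) & ~(a -> a)) = min(0.33, 0) = 0
(a & ((~(~(c -> c) & (b & ~c)) -> a) & ~(a -> a))) = min(0.33, 0) = 0

0.00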